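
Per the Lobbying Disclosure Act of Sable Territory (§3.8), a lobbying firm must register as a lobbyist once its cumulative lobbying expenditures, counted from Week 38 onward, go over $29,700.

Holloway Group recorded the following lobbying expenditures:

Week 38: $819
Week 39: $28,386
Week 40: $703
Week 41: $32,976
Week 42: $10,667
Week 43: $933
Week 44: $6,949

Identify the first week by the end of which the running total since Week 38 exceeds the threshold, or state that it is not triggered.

Week 40

Through Week 38: $819
Through Week 39: $29,205
Through Week 40: $29,908 ← exceeds threshold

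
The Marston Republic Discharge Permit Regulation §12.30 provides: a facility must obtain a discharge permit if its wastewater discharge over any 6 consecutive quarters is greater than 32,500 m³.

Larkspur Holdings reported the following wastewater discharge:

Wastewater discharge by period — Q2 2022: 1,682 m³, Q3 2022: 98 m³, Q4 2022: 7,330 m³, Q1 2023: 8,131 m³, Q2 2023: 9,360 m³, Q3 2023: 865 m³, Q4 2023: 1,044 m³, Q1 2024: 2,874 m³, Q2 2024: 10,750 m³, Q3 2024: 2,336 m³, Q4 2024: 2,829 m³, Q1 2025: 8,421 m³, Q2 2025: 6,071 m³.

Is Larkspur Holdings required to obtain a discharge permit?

Yes

Q2 2022–Q3 2023: 1,682 m³ + 98 m³ + 7,330 m³ + 8,131 m³ + 9,360 m³ + 865 m³ = 27,466 m³ (under)
Q3 2022–Q4 2023: 98 m³ + 7,330 m³ + 8,131 m³ + 9,360 m³ + 865 m³ + 1,044 m³ = 26,828 m³ (under)
Q4 2022–Q1 2024: 7,330 m³ + 8,131 m³ + 9,360 m³ + 865 m³ + 1,044 m³ + 2,874 m³ = 29,604 m³ (under)
Q1 2023–Q2 2024: 8,131 m³ + 9,360 m³ + 865 m³ + 1,044 m³ + 2,874 m³ + 10,750 m³ = 33,024 m³ (over)
Q2 2023–Q3 2024: 9,360 m³ + 865 m³ + 1,044 m³ + 2,874 m³ + 10,750 m³ + 2,336 m³ = 27,229 m³ (under)
Q3 2023–Q4 2024: 865 m³ + 1,044 m³ + 2,874 m³ + 10,750 m³ + 2,336 m³ + 2,829 m³ = 20,698 m³ (under)
Q4 2023–Q1 2025: 1,044 m³ + 2,874 m³ + 10,750 m³ + 2,336 m³ + 2,829 m³ + 8,421 m³ = 28,254 m³ (under)
Q1 2024–Q2 2025: 2,874 m³ + 10,750 m³ + 2,336 m³ + 2,829 m³ + 8,421 m³ + 6,071 m³ = 33,281 m³ (over)
At least one window exceeds 32,500 m³.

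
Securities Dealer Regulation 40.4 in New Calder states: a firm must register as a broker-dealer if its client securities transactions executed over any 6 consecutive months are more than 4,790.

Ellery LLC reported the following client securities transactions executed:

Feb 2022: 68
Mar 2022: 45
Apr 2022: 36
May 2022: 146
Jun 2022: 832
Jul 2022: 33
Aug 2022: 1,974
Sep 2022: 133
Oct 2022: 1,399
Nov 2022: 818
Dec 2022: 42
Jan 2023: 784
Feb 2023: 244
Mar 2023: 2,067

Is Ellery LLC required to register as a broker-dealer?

Feb 2022–Jul 2022: 68 + 45 + 36 + 146 + 832 + 33 = 1,160 (under)
Mar 2022–Aug 2022: 45 + 36 + 146 + 832 + 33 + 1,974 = 3,066 (under)
Apr 2022–Sep 2022: 36 + 146 + 832 + 33 + 1,974 + 133 = 3,154 (under)
May 2022–Oct 2022: 146 + 832 + 33 + 1,974 + 133 + 1,399 = 4,517 (under)
Jun 2022–Nov 2022: 832 + 33 + 1,974 + 133 + 1,399 + 818 = 5,189 (over)
Jul 2022–Dec 2022: 33 + 1,974 + 133 + 1,399 + 818 + 42 = 4,399 (under)
Aug 2022–Jan 2023: 1,974 + 133 + 1,399 + 818 + 42 + 784 = 5,150 (over)
Sep 2022–Feb 2023: 133 + 1,399 + 818 + 42 + 784 + 244 = 3,420 (under)
Oct 2022–Mar 2023: 1,399 + 818 + 42 + 784 + 244 + 2,067 = 5,354 (over)
At least one window exceeds 4,790.

Yes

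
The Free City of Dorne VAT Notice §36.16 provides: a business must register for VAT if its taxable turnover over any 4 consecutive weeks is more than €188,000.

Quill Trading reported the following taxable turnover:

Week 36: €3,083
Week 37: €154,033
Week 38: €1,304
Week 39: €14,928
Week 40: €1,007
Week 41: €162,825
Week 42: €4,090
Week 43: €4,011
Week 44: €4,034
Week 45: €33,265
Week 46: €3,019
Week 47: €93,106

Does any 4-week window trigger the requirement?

No

Week 36–Week 39: €3,083 + €154,033 + €1,304 + €14,928 = €173,348 (under)
Week 37–Week 40: €154,033 + €1,304 + €14,928 + €1,007 = €171,272 (under)
Week 38–Week 41: €1,304 + €14,928 + €1,007 + €162,825 = €180,064 (under)
Week 39–Week 42: €14,928 + €1,007 + €162,825 + €4,090 = €182,850 (under)
Week 40–Week 43: €1,007 + €162,825 + €4,090 + €4,011 = €171,933 (under)
Week 41–Week 44: €162,825 + €4,090 + €4,011 + €4,034 = €174,960 (under)
Week 42–Week 45: €4,090 + €4,011 + €4,034 + €33,265 = €45,400 (under)
Week 43–Week 46: €4,011 + €4,034 + €33,265 + €3,019 = €44,329 (under)
Week 44–Week 47: €4,034 + €33,265 + €3,019 + €93,106 = €133,424 (under)
No window exceeds €188,000.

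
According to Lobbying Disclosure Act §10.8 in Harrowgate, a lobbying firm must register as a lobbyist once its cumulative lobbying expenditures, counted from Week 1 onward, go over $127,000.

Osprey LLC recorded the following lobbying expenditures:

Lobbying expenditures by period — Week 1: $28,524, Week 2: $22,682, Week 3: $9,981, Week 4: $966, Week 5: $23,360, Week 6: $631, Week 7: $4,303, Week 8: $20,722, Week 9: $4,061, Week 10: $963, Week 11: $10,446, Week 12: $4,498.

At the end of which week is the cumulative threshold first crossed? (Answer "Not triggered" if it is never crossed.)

Week 12

Through Week 1: $28,524
Through Week 2: $51,206
Through Week 3: $61,187
Through Week 4: $62,153
Through Week 5: $85,513
Through Week 6: $86,144
Through Week 7: $90,447
Through Week 8: $111,169
Through Week 9: $115,230
Through Week 10: $116,193
Through Week 11: $126,639
Through Week 12: $131,137 ← exceeds threshold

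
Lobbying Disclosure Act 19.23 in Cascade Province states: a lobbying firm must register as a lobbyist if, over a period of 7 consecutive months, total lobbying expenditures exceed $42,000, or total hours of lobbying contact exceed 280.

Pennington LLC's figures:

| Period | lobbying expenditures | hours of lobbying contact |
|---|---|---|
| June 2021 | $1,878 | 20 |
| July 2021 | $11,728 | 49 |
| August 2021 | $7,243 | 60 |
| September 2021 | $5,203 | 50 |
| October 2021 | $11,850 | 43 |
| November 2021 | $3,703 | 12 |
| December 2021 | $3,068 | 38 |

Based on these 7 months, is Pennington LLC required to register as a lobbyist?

Yes

Total lobbying expenditures: $1,878 + $11,728 + $7,243 + $5,203 + $11,850 + $3,703 + $3,068 = $44,673 (> $42,000).
Total hours of lobbying contact: 20 + 49 + 60 + 50 + 43 + 12 + 38 = 272 (≤ 280).
The test is 'or': at least one threshold is exceeded.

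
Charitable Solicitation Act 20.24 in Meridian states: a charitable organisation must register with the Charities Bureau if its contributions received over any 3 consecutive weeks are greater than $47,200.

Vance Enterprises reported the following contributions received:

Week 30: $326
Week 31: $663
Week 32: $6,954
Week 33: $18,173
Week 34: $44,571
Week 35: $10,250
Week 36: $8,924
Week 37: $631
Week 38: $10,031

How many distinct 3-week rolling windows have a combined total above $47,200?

Week 30–Week 32: $326 + $663 + $6,954 = $7,943 (under)
Week 31–Week 33: $663 + $6,954 + $18,173 = $25,790 (under)
Week 32–Week 34: $6,954 + $18,173 + $44,571 = $69,698 (over)
Week 33–Week 35: $18,173 + $44,571 + $10,250 = $72,994 (over)
Week 34–Week 36: $44,571 + $10,250 + $8,924 = $63,745 (over)
Week 35–Week 37: $10,250 + $8,924 + $631 = $19,805 (under)
Week 36–Week 38: $8,924 + $631 + $10,031 = $19,586 (under)
3 windows exceed the threshold.

3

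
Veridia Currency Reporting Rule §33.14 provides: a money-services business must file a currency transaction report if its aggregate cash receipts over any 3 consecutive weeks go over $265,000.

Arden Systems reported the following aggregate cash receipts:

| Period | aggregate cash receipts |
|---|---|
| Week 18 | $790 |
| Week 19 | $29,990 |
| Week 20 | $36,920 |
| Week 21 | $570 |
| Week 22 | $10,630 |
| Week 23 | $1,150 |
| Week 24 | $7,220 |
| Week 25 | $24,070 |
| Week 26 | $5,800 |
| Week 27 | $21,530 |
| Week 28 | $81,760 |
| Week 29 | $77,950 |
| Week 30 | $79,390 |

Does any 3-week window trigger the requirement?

No

Week 18–Week 20: $790 + $29,990 + $36,920 = $67,700 (under)
Week 19–Week 21: $29,990 + $36,920 + $570 = $67,480 (under)
Week 20–Week 22: $36,920 + $570 + $10,630 = $48,120 (under)
Week 21–Week 23: $570 + $10,630 + $1,150 = $12,350 (under)
Week 22–Week 24: $10,630 + $1,150 + $7,220 = $19,000 (under)
Week 23–Week 25: $1,150 + $7,220 + $24,070 = $32,440 (under)
Week 24–Week 26: $7,220 + $24,070 + $5,800 = $37,090 (under)
Week 25–Week 27: $24,070 + $5,800 + $21,530 = $51,400 (under)
Week 26–Week 28: $5,800 + $21,530 + $81,760 = $109,090 (under)
Week 27–Week 29: $21,530 + $81,760 + $77,950 = $181,240 (under)
Week 28–Week 30: $81,760 + $77,950 + $79,390 = $239,100 (under)
No window exceeds $265,000.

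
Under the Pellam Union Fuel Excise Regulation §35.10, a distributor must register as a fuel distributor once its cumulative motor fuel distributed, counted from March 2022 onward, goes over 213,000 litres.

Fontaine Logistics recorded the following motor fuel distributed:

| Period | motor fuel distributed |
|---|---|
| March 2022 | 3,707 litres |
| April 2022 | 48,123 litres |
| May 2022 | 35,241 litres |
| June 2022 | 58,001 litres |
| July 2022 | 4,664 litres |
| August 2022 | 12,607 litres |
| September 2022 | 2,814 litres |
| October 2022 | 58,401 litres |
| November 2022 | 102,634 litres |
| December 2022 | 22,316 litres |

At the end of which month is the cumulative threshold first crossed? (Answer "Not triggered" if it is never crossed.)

October 2022

Through March 2022: 3,707 litres
Through April 2022: 51,830 litres
Through May 2022: 87,071 litres
Through June 2022: 145,072 litres
Through July 2022: 149,736 litres
Through August 2022: 162,343 litres
Through September 2022: 165,157 litres
Through October 2022: 223,558 litres ← exceeds threshold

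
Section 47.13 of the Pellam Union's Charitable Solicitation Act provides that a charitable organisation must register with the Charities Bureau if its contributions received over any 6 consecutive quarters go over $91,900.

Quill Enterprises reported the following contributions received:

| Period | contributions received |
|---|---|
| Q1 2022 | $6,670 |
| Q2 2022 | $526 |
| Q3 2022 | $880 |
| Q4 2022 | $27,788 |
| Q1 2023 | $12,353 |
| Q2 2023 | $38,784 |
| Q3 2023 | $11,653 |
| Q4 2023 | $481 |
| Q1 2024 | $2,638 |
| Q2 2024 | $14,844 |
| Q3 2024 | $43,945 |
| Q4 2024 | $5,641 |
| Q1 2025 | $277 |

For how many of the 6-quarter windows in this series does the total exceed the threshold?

Q1 2022–Q2 2023: $6,670 + $526 + $880 + $27,788 + $12,353 + $38,784 = $87,001 (under)
Q2 2022–Q3 2023: $526 + $880 + $27,788 + $12,353 + $38,784 + $11,653 = $91,984 (over)
Q3 2022–Q4 2023: $880 + $27,788 + $12,353 + $38,784 + $11,653 + $481 = $91,939 (over)
Q4 2022–Q1 2024: $27,788 + $12,353 + $38,784 + $11,653 + $481 + $2,638 = $93,697 (over)
Q1 2023–Q2 2024: $12,353 + $38,784 + $11,653 + $481 + $2,638 + $14,844 = $80,753 (under)
Q2 2023–Q3 2024: $38,784 + $11,653 + $481 + $2,638 + $14,844 + $43,945 = $112,345 (over)
Q3 2023–Q4 2024: $11,653 + $481 + $2,638 + $14,844 + $43,945 + $5,641 = $79,202 (under)
Q4 2023–Q1 2025: $481 + $2,638 + $14,844 + $43,945 + $5,641 + $277 = $67,826 (under)
4 windows exceed the threshold.

4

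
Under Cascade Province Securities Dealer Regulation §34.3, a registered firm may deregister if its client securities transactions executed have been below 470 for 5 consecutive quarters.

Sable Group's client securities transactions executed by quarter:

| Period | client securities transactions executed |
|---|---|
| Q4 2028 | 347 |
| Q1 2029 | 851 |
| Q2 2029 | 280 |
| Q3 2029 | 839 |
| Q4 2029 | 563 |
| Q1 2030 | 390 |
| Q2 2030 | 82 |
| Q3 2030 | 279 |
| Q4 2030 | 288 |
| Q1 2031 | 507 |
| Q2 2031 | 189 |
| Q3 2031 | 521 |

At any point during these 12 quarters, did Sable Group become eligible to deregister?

No

Quarters below 470: Q4 2028, Q2 2029, Q1 2030, Q2 2030, Q3 2030, Q4 2030, Q2 2031.
Longest run of consecutive quarters below the threshold: 4.
4 < 5, so Sable Group never became eligible.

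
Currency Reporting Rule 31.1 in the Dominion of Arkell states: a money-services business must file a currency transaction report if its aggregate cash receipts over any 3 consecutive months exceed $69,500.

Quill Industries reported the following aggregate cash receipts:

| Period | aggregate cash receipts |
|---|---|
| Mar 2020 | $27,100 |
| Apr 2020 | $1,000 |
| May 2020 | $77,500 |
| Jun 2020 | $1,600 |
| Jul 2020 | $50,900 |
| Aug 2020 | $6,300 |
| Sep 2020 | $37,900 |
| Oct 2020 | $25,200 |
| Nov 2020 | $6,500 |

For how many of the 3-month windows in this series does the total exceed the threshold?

Mar 2020–May 2020: $27,100 + $1,000 + $77,500 = $105,600 (over)
Apr 2020–Jun 2020: $1,000 + $77,500 + $1,600 = $80,100 (over)
May 2020–Jul 2020: $77,500 + $1,600 + $50,900 = $130,000 (over)
Jun 2020–Aug 2020: $1,600 + $50,900 + $6,300 = $58,800 (under)
Jul 2020–Sep 2020: $50,900 + $6,300 + $37,900 = $95,100 (over)
Aug 2020–Oct 2020: $6,300 + $37,900 + $25,200 = $69,400 (under)
Sep 2020–Nov 2020: $37,900 + $25,200 + $6,500 = $69,600 (over)
5 windows exceed the threshold.

5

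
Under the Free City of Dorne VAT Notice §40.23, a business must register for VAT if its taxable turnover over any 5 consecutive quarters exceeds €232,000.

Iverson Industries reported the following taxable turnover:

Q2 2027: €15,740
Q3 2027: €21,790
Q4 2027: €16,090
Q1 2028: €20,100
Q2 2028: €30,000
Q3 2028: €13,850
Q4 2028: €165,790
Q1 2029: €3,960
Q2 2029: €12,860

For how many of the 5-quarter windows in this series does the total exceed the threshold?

Q2 2027–Q2 2028: €15,740 + €21,790 + €16,090 + €20,100 + €30,000 = €103,720 (under)
Q3 2027–Q3 2028: €21,790 + €16,090 + €20,100 + €30,000 + €13,850 = €101,830 (under)
Q4 2027–Q4 2028: €16,090 + €20,100 + €30,000 + €13,850 + €165,790 = €245,830 (over)
Q1 2028–Q1 2029: €20,100 + €30,000 + €13,850 + €165,790 + €3,960 = €233,700 (over)
Q2 2028–Q2 2029: €30,000 + €13,850 + €165,790 + €3,960 + €12,860 = €226,460 (under)
2 windows exceed the threshold.

2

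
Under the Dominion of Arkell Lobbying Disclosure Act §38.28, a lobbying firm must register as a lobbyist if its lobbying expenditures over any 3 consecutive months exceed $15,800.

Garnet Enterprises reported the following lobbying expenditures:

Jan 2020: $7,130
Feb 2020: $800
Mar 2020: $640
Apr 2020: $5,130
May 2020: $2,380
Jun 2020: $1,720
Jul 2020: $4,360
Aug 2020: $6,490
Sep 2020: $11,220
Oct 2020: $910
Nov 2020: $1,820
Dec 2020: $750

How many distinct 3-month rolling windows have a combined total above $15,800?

Jan 2020–Mar 2020: $7,130 + $800 + $640 = $8,570 (under)
Feb 2020–Apr 2020: $800 + $640 + $5,130 = $6,570 (under)
Mar 2020–May 2020: $640 + $5,130 + $2,380 = $8,150 (under)
Apr 2020–Jun 2020: $5,130 + $2,380 + $1,720 = $9,230 (under)
May 2020–Jul 2020: $2,380 + $1,720 + $4,360 = $8,460 (under)
Jun 2020–Aug 2020: $1,720 + $4,360 + $6,490 = $12,570 (under)
Jul 2020–Sep 2020: $4,360 + $6,490 + $11,220 = $22,070 (over)
Aug 2020–Oct 2020: $6,490 + $11,220 + $910 = $18,620 (over)
Sep 2020–Nov 2020: $11,220 + $910 + $1,820 = $13,950 (under)
Oct 2020–Dec 2020: $910 + $1,820 + $750 = $3,480 (under)
2 windows exceed the threshold.

2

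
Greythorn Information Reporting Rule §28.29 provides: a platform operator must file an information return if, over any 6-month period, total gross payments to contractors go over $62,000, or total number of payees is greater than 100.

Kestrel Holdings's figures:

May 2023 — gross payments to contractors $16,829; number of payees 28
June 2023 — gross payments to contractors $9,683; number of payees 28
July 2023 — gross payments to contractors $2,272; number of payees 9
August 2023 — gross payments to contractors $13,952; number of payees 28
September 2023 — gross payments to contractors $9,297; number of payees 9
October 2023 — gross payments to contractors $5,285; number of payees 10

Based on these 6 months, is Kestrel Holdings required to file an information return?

Total gross payments to contractors: $16,829 + $9,683 + $2,272 + $13,952 + $9,297 + $5,285 = $57,318 (≤ $62,000).
Total number of payees: 28 + 28 + 9 + 28 + 9 + 10 = 112 (> 100).
The test is 'or': at least one threshold is exceeded.

Yes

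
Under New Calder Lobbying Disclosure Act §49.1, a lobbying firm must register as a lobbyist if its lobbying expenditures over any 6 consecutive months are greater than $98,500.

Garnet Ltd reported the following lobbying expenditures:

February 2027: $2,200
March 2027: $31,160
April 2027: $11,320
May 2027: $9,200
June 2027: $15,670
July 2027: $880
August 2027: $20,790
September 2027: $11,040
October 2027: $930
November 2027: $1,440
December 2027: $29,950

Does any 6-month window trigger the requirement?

February 2027–July 2027: $2,200 + $31,160 + $11,320 + $9,200 + $15,670 + $880 = $70,430 (under)
March 2027–August 2027: $31,160 + $11,320 + $9,200 + $15,670 + $880 + $20,790 = $89,020 (under)
April 2027–September 2027: $11,320 + $9,200 + $15,670 + $880 + $20,790 + $11,040 = $68,900 (under)
May 2027–October 2027: $9,200 + $15,670 + $880 + $20,790 + $11,040 + $930 = $58,510 (under)
June 2027–November 2027: $15,670 + $880 + $20,790 + $11,040 + $930 + $1,440 = $50,750 (under)
July 2027–December 2027: $880 + $20,790 + $11,040 + $930 + $1,440 + $29,950 = $65,030 (under)
No window exceeds $98,500.

No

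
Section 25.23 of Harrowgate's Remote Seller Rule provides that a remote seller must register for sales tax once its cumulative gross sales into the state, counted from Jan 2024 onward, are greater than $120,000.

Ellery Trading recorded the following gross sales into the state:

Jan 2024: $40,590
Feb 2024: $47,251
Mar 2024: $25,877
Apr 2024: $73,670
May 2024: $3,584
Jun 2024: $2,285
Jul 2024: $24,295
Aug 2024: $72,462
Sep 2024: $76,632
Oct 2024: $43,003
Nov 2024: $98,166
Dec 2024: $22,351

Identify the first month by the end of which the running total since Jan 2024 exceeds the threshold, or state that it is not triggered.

Through Jan 2024: $40,590
Through Feb 2024: $87,841
Through Mar 2024: $113,718
Through Apr 2024: $187,388 ← exceeds threshold

Apr 2024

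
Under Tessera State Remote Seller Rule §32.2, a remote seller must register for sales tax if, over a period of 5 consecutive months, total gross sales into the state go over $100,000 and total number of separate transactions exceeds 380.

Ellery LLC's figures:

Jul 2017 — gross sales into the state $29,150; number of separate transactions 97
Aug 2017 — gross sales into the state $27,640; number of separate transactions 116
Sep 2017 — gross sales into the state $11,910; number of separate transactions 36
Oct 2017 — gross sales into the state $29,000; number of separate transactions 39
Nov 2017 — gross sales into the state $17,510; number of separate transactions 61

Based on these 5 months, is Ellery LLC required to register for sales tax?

No

Total gross sales into the state: $29,150 + $27,640 + $11,910 + $29,000 + $17,510 = $115,210 (> $100,000).
Total number of separate transactions: 97 + 116 + 36 + 39 + 61 = 349 (≤ 380).
The test is 'and': the rule requires both, and at least one is not exceeded.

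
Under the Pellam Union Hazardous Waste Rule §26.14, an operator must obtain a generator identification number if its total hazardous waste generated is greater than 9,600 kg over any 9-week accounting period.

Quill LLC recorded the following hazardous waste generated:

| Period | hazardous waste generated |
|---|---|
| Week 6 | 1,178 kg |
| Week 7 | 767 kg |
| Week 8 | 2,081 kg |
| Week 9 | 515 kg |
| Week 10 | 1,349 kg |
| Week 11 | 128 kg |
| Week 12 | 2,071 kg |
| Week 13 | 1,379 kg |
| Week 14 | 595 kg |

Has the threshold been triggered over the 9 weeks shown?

Total hazardous waste generated: 1,178 kg + 767 kg + 2,081 kg + 515 kg + 1,349 kg + 128 kg + 2,071 kg + 1,379 kg + 595 kg = 10,063 kg.
10,063 kg > 9,600 kg, so the threshold is exceeded.

Yes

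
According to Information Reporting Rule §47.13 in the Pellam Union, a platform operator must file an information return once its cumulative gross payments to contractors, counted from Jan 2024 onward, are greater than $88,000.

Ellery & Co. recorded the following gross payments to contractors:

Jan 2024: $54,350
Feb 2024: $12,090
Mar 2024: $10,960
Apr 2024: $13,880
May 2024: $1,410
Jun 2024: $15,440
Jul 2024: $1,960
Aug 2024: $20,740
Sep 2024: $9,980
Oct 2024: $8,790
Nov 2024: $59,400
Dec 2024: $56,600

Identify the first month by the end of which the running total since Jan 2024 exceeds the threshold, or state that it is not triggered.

Through Jan 2024: $54,350
Through Feb 2024: $66,440
Through Mar 2024: $77,400
Through Apr 2024: $91,280 ← exceeds threshold

Apr 2024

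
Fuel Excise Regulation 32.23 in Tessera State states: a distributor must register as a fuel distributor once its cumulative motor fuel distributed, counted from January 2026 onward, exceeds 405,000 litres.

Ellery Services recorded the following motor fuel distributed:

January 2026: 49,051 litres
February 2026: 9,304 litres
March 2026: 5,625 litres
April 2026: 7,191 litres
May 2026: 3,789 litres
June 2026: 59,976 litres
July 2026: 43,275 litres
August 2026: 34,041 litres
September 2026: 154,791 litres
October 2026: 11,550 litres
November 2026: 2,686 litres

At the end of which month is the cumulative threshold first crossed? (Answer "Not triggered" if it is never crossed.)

Not triggered

Through January 2026: 49,051 litres
Through February 2026: 58,355 litres
Through March 2026: 63,980 litres
Through April 2026: 71,171 litres
Through May 2026: 74,960 litres
Through June 2026: 134,936 litres
Through July 2026: 178,211 litres
Through August 2026: 212,252 litres
Through September 2026: 367,043 litres
Through October 2026: 378,593 litres
Through November 2026: 381,279 litres
Final cumulative total 381,279 litres ≤ 405,000 litres; the threshold is never exceeded.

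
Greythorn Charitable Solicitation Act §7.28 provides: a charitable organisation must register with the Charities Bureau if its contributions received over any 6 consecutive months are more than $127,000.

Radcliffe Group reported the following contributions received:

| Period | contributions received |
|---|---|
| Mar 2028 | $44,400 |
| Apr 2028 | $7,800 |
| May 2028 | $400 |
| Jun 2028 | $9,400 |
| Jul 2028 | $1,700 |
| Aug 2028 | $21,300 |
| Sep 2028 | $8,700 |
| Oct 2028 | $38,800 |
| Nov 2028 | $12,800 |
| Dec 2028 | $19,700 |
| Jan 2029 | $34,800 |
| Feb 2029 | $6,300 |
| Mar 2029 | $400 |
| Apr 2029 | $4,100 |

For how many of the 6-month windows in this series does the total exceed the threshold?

Mar 2028–Aug 2028: $44,400 + $7,800 + $400 + $9,400 + $1,700 + $21,300 = $85,000 (under)
Apr 2028–Sep 2028: $7,800 + $400 + $9,400 + $1,700 + $21,300 + $8,700 = $49,300 (under)
May 2028–Oct 2028: $400 + $9,400 + $1,700 + $21,300 + $8,700 + $38,800 = $80,300 (under)
Jun 2028–Nov 2028: $9,400 + $1,700 + $21,300 + $8,700 + $38,800 + $12,800 = $92,700 (under)
Jul 2028–Dec 2028: $1,700 + $21,300 + $8,700 + $38,800 + $12,800 + $19,700 = $103,000 (under)
Aug 2028–Jan 2029: $21,300 + $8,700 + $38,800 + $12,800 + $19,700 + $34,800 = $136,100 (over)
Sep 2028–Feb 2029: $8,700 + $38,800 + $12,800 + $19,700 + $34,800 + $6,300 = $121,100 (under)
Oct 2028–Mar 2029: $38,800 + $12,800 + $19,700 + $34,800 + $6,300 + $400 = $112,800 (under)
Nov 2028–Apr 2029: $12,800 + $19,700 + $34,800 + $6,300 + $400 + $4,100 = $78,100 (under)
1 window exceeds the threshold.

1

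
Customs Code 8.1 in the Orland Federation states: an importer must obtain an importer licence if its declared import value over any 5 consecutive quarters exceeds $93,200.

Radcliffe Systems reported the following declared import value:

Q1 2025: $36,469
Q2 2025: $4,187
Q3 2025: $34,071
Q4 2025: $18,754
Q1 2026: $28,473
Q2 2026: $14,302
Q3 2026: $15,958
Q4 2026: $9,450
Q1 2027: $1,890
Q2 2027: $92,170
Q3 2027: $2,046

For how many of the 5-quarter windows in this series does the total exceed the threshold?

5

Q1 2025–Q1 2026: $36,469 + $4,187 + $34,071 + $18,754 + $28,473 = $121,954 (over)
Q2 2025–Q2 2026: $4,187 + $34,071 + $18,754 + $28,473 + $14,302 = $99,787 (over)
Q3 2025–Q3 2026: $34,071 + $18,754 + $28,473 + $14,302 + $15,958 = $111,558 (over)
Q4 2025–Q4 2026: $18,754 + $28,473 + $14,302 + $15,958 + $9,450 = $86,937 (under)
Q1 2026–Q1 2027: $28,473 + $14,302 + $15,958 + $9,450 + $1,890 = $70,073 (under)
Q2 2026–Q2 2027: $14,302 + $15,958 + $9,450 + $1,890 + $92,170 = $133,770 (over)
Q3 2026–Q3 2027: $15,958 + $9,450 + $1,890 + $92,170 + $2,046 = $121,514 (over)
5 windows exceed the threshold.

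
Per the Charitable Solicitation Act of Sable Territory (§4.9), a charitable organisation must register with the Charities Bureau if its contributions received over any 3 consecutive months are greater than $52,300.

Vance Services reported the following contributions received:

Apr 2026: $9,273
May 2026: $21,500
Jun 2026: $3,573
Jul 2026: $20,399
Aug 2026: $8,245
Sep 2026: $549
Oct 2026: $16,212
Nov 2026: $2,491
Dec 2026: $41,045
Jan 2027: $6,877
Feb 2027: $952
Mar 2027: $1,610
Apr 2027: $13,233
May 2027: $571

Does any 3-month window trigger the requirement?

Yes

Apr 2026–Jun 2026: $9,273 + $21,500 + $3,573 = $34,346 (under)
May 2026–Jul 2026: $21,500 + $3,573 + $20,399 = $45,472 (under)
Jun 2026–Aug 2026: $3,573 + $20,399 + $8,245 = $32,217 (under)
Jul 2026–Sep 2026: $20,399 + $8,245 + $549 = $29,193 (under)
Aug 2026–Oct 2026: $8,245 + $549 + $16,212 = $25,006 (under)
Sep 2026–Nov 2026: $549 + $16,212 + $2,491 = $19,252 (under)
Oct 2026–Dec 2026: $16,212 + $2,491 + $41,045 = $59,748 (over)
Nov 2026–Jan 2027: $2,491 + $41,045 + $6,877 = $50,413 (under)
Dec 2026–Feb 2027: $41,045 + $6,877 + $952 = $48,874 (under)
Jan 2027–Mar 2027: $6,877 + $952 + $1,610 = $9,439 (under)
Feb 2027–Apr 2027: $952 + $1,610 + $13,233 = $15,795 (under)
Mar 2027–May 2027: $1,610 + $13,233 + $571 = $15,414 (under)
At least one window exceeds $52,300.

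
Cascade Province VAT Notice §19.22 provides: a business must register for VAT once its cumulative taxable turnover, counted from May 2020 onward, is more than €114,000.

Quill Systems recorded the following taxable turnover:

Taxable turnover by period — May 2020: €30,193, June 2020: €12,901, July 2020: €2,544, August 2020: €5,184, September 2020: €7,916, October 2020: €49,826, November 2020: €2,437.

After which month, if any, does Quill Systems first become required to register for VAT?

Not triggered

Through May 2020: €30,193
Through June 2020: €43,094
Through July 2020: €45,638
Through August 2020: €50,822
Through September 2020: €58,738
Through October 2020: €108,564
Through November 2020: €111,001
Final cumulative total €111,001 ≤ €114,000; the threshold is never exceeded.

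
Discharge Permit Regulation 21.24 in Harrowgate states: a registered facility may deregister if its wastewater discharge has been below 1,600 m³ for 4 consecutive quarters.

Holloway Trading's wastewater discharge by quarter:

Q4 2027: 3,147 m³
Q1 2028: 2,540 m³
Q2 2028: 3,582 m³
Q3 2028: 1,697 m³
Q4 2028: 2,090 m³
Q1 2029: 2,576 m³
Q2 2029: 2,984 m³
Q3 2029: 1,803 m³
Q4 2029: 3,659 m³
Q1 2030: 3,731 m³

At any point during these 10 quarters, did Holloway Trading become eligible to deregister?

No

No quarter is below 1,600 m³.
Longest run of consecutive quarters below the threshold: 0.
0 < 4, so Holloway Trading never became eligible.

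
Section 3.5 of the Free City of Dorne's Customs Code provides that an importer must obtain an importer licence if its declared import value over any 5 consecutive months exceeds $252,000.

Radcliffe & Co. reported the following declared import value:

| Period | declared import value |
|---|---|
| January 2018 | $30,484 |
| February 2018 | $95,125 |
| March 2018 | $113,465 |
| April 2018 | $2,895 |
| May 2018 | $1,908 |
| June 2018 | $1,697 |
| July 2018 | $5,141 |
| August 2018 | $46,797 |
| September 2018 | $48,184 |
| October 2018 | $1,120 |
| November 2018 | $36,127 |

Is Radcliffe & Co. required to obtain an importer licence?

No

January 2018–May 2018: $30,484 + $95,125 + $113,465 + $2,895 + $1,908 = $243,877 (under)
February 2018–June 2018: $95,125 + $113,465 + $2,895 + $1,908 + $1,697 = $215,090 (under)
March 2018–July 2018: $113,465 + $2,895 + $1,908 + $1,697 + $5,141 = $125,106 (under)
April 2018–August 2018: $2,895 + $1,908 + $1,697 + $5,141 + $46,797 = $58,438 (under)
May 2018–September 2018: $1,908 + $1,697 + $5,141 + $46,797 + $48,184 = $103,727 (under)
June 2018–October 2018: $1,697 + $5,141 + $46,797 + $48,184 + $1,120 = $102,939 (under)
July 2018–November 2018: $5,141 + $46,797 + $48,184 + $1,120 + $36,127 = $137,369 (under)
No window exceeds $252,000.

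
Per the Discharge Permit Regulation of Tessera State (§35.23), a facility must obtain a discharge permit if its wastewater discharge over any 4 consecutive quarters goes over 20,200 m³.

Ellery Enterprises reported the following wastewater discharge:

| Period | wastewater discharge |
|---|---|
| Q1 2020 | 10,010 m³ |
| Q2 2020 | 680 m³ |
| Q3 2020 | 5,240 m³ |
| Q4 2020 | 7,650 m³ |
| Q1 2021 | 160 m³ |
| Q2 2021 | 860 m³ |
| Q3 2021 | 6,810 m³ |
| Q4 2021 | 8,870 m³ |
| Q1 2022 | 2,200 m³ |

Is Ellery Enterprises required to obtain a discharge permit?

Q1 2020–Q4 2020: 10,010 m³ + 680 m³ + 5,240 m³ + 7,650 m³ = 23,580 m³ (over)
Q2 2020–Q1 2021: 680 m³ + 5,240 m³ + 7,650 m³ + 160 m³ = 13,730 m³ (under)
Q3 2020–Q2 2021: 5,240 m³ + 7,650 m³ + 160 m³ + 860 m³ = 13,910 m³ (under)
Q4 2020–Q3 2021: 7,650 m³ + 160 m³ + 860 m³ + 6,810 m³ = 15,480 m³ (under)
Q1 2021–Q4 2021: 160 m³ + 860 m³ + 6,810 m³ + 8,870 m³ = 16,700 m³ (under)
Q2 2021–Q1 2022: 860 m³ + 6,810 m³ + 8,870 m³ + 2,200 m³ = 18,740 m³ (under)
At least one window exceeds 20,200 m³.

Yes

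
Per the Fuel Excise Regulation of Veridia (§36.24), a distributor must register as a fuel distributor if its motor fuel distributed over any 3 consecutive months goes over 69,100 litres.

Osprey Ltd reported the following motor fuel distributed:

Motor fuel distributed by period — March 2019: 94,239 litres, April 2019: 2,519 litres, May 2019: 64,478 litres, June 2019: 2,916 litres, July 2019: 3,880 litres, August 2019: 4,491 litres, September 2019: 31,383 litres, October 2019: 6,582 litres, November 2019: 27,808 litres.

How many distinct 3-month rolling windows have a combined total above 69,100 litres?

March 2019–May 2019: 94,239 litres + 2,519 litres + 64,478 litres = 161,236 litres (over)
April 2019–June 2019: 2,519 litres + 64,478 litres + 2,916 litres = 69,913 litres (over)
May 2019–July 2019: 64,478 litres + 2,916 litres + 3,880 litres = 71,274 litres (over)
June 2019–August 2019: 2,916 litres + 3,880 litres + 4,491 litres = 11,287 litres (under)
July 2019–September 2019: 3,880 litres + 4,491 litres + 31,383 litres = 39,754 litres (under)
August 2019–October 2019: 4,491 litres + 31,383 litres + 6,582 litres = 42,456 litres (under)
September 2019–November 2019: 31,383 litres + 6,582 litres + 27,808 litres = 65,773 litres (under)
3 windows exceed the threshold.

3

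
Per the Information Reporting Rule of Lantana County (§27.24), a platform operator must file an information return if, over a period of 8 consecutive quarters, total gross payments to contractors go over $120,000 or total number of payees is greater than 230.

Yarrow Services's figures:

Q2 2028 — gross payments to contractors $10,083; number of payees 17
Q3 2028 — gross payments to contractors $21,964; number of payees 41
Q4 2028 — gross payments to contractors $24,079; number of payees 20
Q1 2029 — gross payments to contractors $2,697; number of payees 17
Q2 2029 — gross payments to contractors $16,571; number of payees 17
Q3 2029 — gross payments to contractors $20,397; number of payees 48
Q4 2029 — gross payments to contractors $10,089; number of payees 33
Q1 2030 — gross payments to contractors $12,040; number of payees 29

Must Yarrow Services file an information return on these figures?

No

Total gross payments to contractors: $10,083 + $21,964 + $24,079 + $2,697 + $16,571 + $20,397 + $10,089 + $12,040 = $117,920 (≤ $120,000).
Total number of payees: 17 + 41 + 20 + 17 + 17 + 48 + 33 + 29 = 222 (≤ 230).
The test is 'or': neither threshold is exceeded.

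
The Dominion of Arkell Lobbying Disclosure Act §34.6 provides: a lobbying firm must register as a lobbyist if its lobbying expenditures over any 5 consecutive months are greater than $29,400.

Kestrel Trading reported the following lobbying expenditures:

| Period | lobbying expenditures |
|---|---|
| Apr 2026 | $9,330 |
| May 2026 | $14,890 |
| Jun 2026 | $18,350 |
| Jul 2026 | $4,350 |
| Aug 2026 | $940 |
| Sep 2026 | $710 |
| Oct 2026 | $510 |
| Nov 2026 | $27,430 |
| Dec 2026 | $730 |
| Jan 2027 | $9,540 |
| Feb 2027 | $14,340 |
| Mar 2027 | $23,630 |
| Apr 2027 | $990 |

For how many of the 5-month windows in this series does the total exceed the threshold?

8

Apr 2026–Aug 2026: $9,330 + $14,890 + $18,350 + $4,350 + $940 = $47,860 (over)
May 2026–Sep 2026: $14,890 + $18,350 + $4,350 + $940 + $710 = $39,240 (over)
Jun 2026–Oct 2026: $18,350 + $4,350 + $940 + $710 + $510 = $24,860 (under)
Jul 2026–Nov 2026: $4,350 + $940 + $710 + $510 + $27,430 = $33,940 (over)
Aug 2026–Dec 2026: $940 + $710 + $510 + $27,430 + $730 = $30,320 (over)
Sep 2026–Jan 2027: $710 + $510 + $27,430 + $730 + $9,540 = $38,920 (over)
Oct 2026–Feb 2027: $510 + $27,430 + $730 + $9,540 + $14,340 = $52,550 (over)
Nov 2026–Mar 2027: $27,430 + $730 + $9,540 + $14,340 + $23,630 = $75,670 (over)
Dec 2026–Apr 2027: $730 + $9,540 + $14,340 + $23,630 + $990 = $49,230 (over)
8 windows exceed the threshold.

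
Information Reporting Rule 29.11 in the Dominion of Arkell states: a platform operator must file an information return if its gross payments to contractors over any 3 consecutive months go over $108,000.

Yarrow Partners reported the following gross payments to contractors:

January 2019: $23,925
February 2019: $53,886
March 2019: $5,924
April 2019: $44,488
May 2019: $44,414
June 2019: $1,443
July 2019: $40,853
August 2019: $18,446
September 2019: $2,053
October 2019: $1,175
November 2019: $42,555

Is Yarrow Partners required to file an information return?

No

January 2019–March 2019: $23,925 + $53,886 + $5,924 = $83,735 (under)
February 2019–April 2019: $53,886 + $5,924 + $44,488 = $104,298 (under)
March 2019–May 2019: $5,924 + $44,488 + $44,414 = $94,826 (under)
April 2019–June 2019: $44,488 + $44,414 + $1,443 = $90,345 (under)
May 2019–July 2019: $44,414 + $1,443 + $40,853 = $86,710 (under)
June 2019–August 2019: $1,443 + $40,853 + $18,446 = $60,742 (under)
July 2019–September 2019: $40,853 + $18,446 + $2,053 = $61,352 (under)
August 2019–October 2019: $18,446 + $2,053 + $1,175 = $21,674 (under)
September 2019–November 2019: $2,053 + $1,175 + $42,555 = $45,783 (under)
No window exceeds $108,000.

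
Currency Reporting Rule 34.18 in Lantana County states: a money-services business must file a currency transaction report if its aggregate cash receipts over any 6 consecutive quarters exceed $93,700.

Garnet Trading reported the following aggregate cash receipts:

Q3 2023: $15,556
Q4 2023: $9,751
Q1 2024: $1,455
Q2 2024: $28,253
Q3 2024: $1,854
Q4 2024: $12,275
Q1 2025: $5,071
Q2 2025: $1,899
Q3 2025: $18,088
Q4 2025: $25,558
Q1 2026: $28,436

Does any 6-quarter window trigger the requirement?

No

Q3 2023–Q4 2024: $15,556 + $9,751 + $1,455 + $28,253 + $1,854 + $12,275 = $69,144 (under)
Q4 2023–Q1 2025: $9,751 + $1,455 + $28,253 + $1,854 + $12,275 + $5,071 = $58,659 (under)
Q1 2024–Q2 2025: $1,455 + $28,253 + $1,854 + $12,275 + $5,071 + $1,899 = $50,807 (under)
Q2 2024–Q3 2025: $28,253 + $1,854 + $12,275 + $5,071 + $1,899 + $18,088 = $67,440 (under)
Q3 2024–Q4 2025: $1,854 + $12,275 + $5,071 + $1,899 + $18,088 + $25,558 = $64,745 (under)
Q4 2024–Q1 2026: $12,275 + $5,071 + $1,899 + $18,088 + $25,558 + $28,436 = $91,327 (under)
No window exceeds $93,700.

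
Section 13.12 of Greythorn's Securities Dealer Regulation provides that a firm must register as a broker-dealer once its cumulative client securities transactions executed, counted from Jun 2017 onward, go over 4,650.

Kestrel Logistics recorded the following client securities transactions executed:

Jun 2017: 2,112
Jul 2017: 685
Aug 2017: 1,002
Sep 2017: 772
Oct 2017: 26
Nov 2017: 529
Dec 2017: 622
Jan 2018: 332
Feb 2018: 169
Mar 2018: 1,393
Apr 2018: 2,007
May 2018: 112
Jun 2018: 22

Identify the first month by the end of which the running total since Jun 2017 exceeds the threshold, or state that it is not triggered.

Nov 2017

Through Jun 2017: 2,112
Through Jul 2017: 2,797
Through Aug 2017: 3,799
Through Sep 2017: 4,571
Through Oct 2017: 4,597
Through Nov 2017: 5,126 ← exceeds threshold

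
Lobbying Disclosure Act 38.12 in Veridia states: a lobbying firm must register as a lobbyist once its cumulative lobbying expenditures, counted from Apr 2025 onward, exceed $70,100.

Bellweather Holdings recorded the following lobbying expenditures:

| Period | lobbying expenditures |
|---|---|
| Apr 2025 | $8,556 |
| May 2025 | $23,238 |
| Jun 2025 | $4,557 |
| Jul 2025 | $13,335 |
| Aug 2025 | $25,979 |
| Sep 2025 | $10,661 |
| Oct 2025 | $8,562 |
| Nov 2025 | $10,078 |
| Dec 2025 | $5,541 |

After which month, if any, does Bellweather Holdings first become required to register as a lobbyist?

Aug 2025

Through Apr 2025: $8,556
Through May 2025: $31,794
Through Jun 2025: $36,351
Through Jul 2025: $49,686
Through Aug 2025: $75,665 ← exceeds threshold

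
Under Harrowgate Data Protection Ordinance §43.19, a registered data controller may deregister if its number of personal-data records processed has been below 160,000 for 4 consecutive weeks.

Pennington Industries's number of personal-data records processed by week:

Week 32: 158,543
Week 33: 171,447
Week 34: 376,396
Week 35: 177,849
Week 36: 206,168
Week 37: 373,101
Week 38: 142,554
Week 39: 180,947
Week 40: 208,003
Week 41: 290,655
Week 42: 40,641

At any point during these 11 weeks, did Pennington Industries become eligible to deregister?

No

Weeks below 160,000: Week 32, Week 38, Week 42.
Longest run of consecutive weeks below the threshold: 1.
1 < 4, so Pennington Industries never became eligible.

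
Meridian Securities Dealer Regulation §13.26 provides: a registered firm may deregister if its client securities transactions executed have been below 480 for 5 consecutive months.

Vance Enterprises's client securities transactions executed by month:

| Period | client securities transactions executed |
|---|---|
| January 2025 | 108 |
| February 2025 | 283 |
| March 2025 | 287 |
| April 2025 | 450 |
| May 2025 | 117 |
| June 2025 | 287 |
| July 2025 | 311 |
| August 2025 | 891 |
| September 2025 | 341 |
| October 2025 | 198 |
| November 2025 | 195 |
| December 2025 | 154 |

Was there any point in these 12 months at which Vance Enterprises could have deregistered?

Months below 480: January 2025, February 2025, March 2025, April 2025, May 2025, June 2025, July 2025, September 2025, October 2025, November 2025, December 2025.
Longest run of consecutive months below the threshold: 7.
7 ≥ 5, so Vance Enterprises became eligible.

Yes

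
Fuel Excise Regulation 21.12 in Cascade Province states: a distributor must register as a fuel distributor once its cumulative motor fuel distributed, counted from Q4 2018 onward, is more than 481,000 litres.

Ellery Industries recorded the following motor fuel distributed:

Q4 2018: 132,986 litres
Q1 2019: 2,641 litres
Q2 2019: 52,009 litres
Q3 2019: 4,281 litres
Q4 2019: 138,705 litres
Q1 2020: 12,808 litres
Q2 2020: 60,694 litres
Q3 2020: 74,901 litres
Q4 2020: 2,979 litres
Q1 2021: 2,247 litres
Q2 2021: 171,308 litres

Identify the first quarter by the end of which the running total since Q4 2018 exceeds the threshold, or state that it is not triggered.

Q4 2020

Through Q4 2018: 132,986 litres
Through Q1 2019: 135,627 litres
Through Q2 2019: 187,636 litres
Through Q3 2019: 191,917 litres
Through Q4 2019: 330,622 litres
Through Q1 2020: 343,430 litres
Through Q2 2020: 404,124 litres
Through Q3 2020: 479,025 litres
Through Q4 2020: 482,004 litres ← exceeds threshold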